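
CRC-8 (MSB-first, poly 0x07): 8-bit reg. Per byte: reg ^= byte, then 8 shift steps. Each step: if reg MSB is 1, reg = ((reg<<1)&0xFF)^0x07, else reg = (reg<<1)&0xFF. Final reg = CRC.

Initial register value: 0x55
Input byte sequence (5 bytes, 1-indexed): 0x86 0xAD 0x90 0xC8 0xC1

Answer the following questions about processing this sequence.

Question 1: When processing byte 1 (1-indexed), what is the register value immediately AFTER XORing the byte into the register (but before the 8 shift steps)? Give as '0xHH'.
Register before byte 1: 0x55
Byte 1: 0x86
0x55 XOR 0x86 = 0xD3

Answer: 0xD3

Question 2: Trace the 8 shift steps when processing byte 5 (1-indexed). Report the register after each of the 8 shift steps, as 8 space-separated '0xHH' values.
After byte 1 (0x86): reg=0x37
After byte 2 (0xAD): reg=0xCF
After byte 3 (0x90): reg=0x9A
After byte 4 (0xC8): reg=0xB9
Register before byte 5: 0xB9
After XOR with byte 0xC1: 0x78

Answer: 0xF0 0xE7 0xC9 0x95 0x2D 0x5A 0xB4 0x6F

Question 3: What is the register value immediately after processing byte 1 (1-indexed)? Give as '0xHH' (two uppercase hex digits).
After byte 1 (0x86): reg=0x37

Answer: 0x37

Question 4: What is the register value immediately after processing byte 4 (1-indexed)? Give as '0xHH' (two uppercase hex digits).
After byte 1 (0x86): reg=0x37
After byte 2 (0xAD): reg=0xCF
After byte 3 (0x90): reg=0x9A
After byte 4 (0xC8): reg=0xB9

Answer: 0xB9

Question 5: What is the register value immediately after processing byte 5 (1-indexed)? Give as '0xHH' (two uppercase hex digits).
Answer: 0x6F

Derivation:
After byte 1 (0x86): reg=0x37
After byte 2 (0xAD): reg=0xCF
After byte 3 (0x90): reg=0x9A
After byte 4 (0xC8): reg=0xB9
After byte 5 (0xC1): reg=0x6F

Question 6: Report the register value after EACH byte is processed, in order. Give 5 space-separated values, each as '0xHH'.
0x37 0xCF 0x9A 0xB9 0x6F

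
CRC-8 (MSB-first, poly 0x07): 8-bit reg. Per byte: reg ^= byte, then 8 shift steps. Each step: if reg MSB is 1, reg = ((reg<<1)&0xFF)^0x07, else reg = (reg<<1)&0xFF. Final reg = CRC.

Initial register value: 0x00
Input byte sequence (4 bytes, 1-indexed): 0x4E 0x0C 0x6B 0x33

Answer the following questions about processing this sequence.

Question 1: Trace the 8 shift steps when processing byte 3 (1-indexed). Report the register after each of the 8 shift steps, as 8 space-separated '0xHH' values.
After byte 1 (0x4E): reg=0xED
After byte 2 (0x0C): reg=0xA9
Register before byte 3: 0xA9
After XOR with byte 0x6B: 0xC2

Answer: 0x83 0x01 0x02 0x04 0x08 0x10 0x20 0x40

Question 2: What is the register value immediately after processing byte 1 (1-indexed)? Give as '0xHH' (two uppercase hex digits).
After byte 1 (0x4E): reg=0xED

Answer: 0xED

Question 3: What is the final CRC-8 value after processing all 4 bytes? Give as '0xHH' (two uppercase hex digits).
Answer: 0x5E

Derivation:
After byte 1 (0x4E): reg=0xED
After byte 2 (0x0C): reg=0xA9
After byte 3 (0x6B): reg=0x40
After byte 4 (0x33): reg=0x5E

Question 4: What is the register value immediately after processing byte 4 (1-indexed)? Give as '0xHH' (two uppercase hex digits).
Answer: 0x5E

Derivation:
After byte 1 (0x4E): reg=0xED
After byte 2 (0x0C): reg=0xA9
After byte 3 (0x6B): reg=0x40
After byte 4 (0x33): reg=0x5E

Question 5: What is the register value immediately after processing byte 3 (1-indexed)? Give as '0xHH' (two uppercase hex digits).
After byte 1 (0x4E): reg=0xED
After byte 2 (0x0C): reg=0xA9
After byte 3 (0x6B): reg=0x40

Answer: 0x40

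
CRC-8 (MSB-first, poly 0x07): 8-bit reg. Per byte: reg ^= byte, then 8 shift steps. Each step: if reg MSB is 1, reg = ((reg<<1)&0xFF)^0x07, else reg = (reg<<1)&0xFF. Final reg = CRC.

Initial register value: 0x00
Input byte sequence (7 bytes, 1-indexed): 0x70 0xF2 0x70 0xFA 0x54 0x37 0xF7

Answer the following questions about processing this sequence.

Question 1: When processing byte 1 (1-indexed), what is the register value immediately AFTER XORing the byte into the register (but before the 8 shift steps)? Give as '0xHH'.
Register before byte 1: 0x00
Byte 1: 0x70
0x00 XOR 0x70 = 0x70

Answer: 0x70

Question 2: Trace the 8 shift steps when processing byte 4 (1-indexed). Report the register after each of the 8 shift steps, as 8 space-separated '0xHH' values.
After byte 1 (0x70): reg=0x57
After byte 2 (0xF2): reg=0x72
After byte 3 (0x70): reg=0x0E
Register before byte 4: 0x0E
After XOR with byte 0xFA: 0xF4

Answer: 0xEF 0xD9 0xB5 0x6D 0xDA 0xB3 0x61 0xC2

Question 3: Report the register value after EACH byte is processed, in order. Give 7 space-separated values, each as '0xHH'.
0x57 0x72 0x0E 0xC2 0xEB 0x1A 0x8D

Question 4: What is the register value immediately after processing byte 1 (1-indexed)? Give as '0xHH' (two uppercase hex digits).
After byte 1 (0x70): reg=0x57

Answer: 0x57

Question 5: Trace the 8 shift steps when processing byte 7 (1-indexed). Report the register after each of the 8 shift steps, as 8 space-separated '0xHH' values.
After byte 1 (0x70): reg=0x57
After byte 2 (0xF2): reg=0x72
After byte 3 (0x70): reg=0x0E
After byte 4 (0xFA): reg=0xC2
After byte 5 (0x54): reg=0xEB
After byte 6 (0x37): reg=0x1A
Register before byte 7: 0x1A
After XOR with byte 0xF7: 0xED

Answer: 0xDD 0xBD 0x7D 0xFA 0xF3 0xE1 0xC5 0x8D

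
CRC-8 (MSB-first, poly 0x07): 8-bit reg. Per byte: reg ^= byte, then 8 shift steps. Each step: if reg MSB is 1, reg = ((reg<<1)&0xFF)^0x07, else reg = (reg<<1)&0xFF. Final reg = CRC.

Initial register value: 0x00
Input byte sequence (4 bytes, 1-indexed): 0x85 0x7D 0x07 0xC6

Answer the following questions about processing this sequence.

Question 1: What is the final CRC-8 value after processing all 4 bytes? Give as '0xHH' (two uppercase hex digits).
Answer: 0xBE

Derivation:
After byte 1 (0x85): reg=0x92
After byte 2 (0x7D): reg=0x83
After byte 3 (0x07): reg=0x95
After byte 4 (0xC6): reg=0xBE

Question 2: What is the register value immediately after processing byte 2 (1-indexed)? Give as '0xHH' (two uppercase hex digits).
After byte 1 (0x85): reg=0x92
After byte 2 (0x7D): reg=0x83

Answer: 0x83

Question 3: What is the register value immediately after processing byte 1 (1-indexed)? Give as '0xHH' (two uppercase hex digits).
Answer: 0x92

Derivation:
After byte 1 (0x85): reg=0x92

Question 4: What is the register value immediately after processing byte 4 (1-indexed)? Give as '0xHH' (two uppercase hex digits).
Answer: 0xBE

Derivation:
After byte 1 (0x85): reg=0x92
After byte 2 (0x7D): reg=0x83
After byte 3 (0x07): reg=0x95
After byte 4 (0xC6): reg=0xBE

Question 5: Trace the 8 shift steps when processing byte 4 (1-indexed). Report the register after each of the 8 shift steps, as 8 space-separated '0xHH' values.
After byte 1 (0x85): reg=0x92
After byte 2 (0x7D): reg=0x83
After byte 3 (0x07): reg=0x95
Register before byte 4: 0x95
After XOR with byte 0xC6: 0x53

Answer: 0xA6 0x4B 0x96 0x2B 0x56 0xAC 0x5F 0xBE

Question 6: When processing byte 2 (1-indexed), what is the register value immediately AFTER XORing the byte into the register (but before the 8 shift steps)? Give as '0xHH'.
Answer: 0xEF

Derivation:
Register before byte 2: 0x92
Byte 2: 0x7D
0x92 XOR 0x7D = 0xEF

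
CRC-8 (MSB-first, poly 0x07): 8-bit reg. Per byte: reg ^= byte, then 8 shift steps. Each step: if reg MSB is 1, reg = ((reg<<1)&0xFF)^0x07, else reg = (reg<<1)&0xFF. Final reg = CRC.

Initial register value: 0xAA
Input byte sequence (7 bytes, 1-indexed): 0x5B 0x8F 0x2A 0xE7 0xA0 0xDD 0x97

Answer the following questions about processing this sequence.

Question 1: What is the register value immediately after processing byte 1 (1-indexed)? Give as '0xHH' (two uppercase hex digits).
Answer: 0xD9

Derivation:
After byte 1 (0x5B): reg=0xD9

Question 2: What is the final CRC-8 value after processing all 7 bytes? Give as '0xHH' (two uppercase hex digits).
Answer: 0x56

Derivation:
After byte 1 (0x5B): reg=0xD9
After byte 2 (0x8F): reg=0xA5
After byte 3 (0x2A): reg=0xA4
After byte 4 (0xE7): reg=0xCE
After byte 5 (0xA0): reg=0x0D
After byte 6 (0xDD): reg=0x3E
After byte 7 (0x97): reg=0x56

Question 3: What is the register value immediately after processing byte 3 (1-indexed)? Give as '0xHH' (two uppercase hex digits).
Answer: 0xA4

Derivation:
After byte 1 (0x5B): reg=0xD9
After byte 2 (0x8F): reg=0xA5
After byte 3 (0x2A): reg=0xA4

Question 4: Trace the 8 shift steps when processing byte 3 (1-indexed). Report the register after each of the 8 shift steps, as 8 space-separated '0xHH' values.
Answer: 0x19 0x32 0x64 0xC8 0x97 0x29 0x52 0xA4

Derivation:
After byte 1 (0x5B): reg=0xD9
After byte 2 (0x8F): reg=0xA5
Register before byte 3: 0xA5
After XOR with byte 0x2A: 0x8F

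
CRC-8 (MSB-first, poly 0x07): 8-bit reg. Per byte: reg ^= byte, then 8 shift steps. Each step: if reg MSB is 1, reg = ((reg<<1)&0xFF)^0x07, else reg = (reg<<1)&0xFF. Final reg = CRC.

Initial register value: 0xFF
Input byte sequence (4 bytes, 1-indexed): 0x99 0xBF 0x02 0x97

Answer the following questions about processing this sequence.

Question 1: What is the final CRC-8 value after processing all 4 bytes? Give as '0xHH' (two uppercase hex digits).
After byte 1 (0x99): reg=0x35
After byte 2 (0xBF): reg=0xBF
After byte 3 (0x02): reg=0x3A
After byte 4 (0x97): reg=0x4A

Answer: 0x4A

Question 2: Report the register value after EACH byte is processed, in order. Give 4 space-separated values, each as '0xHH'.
0x35 0xBF 0x3A 0x4A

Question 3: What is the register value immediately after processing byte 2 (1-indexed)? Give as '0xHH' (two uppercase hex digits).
After byte 1 (0x99): reg=0x35
After byte 2 (0xBF): reg=0xBF

Answer: 0xBF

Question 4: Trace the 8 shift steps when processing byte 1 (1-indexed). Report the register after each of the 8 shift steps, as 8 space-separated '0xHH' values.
Register before byte 1: 0xFF
After XOR with byte 0x99: 0x66

Answer: 0xCC 0x9F 0x39 0x72 0xE4 0xCF 0x99 0x35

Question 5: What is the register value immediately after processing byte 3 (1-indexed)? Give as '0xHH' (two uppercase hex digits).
After byte 1 (0x99): reg=0x35
After byte 2 (0xBF): reg=0xBF
After byte 3 (0x02): reg=0x3A

Answer: 0x3A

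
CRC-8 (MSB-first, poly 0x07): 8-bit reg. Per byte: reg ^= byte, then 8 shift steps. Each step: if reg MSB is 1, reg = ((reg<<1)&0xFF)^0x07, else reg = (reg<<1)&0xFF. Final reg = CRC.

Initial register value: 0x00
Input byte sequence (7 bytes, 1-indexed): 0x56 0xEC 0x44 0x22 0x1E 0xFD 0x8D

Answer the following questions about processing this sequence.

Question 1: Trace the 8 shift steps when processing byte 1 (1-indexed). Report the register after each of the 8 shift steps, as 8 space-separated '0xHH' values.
Answer: 0xAC 0x5F 0xBE 0x7B 0xF6 0xEB 0xD1 0xA5

Derivation:
Register before byte 1: 0x00
After XOR with byte 0x56: 0x56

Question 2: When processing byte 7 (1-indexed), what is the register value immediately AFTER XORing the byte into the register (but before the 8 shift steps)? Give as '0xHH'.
Answer: 0x14

Derivation:
Register before byte 7: 0x99
Byte 7: 0x8D
0x99 XOR 0x8D = 0x14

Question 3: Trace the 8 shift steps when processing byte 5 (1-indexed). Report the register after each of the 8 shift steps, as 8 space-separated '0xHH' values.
Answer: 0x86 0x0B 0x16 0x2C 0x58 0xB0 0x67 0xCE

Derivation:
After byte 1 (0x56): reg=0xA5
After byte 2 (0xEC): reg=0xF8
After byte 3 (0x44): reg=0x3D
After byte 4 (0x22): reg=0x5D
Register before byte 5: 0x5D
After XOR with byte 0x1E: 0x43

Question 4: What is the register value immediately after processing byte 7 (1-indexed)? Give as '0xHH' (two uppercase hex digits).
After byte 1 (0x56): reg=0xA5
After byte 2 (0xEC): reg=0xF8
After byte 3 (0x44): reg=0x3D
After byte 4 (0x22): reg=0x5D
After byte 5 (0x1E): reg=0xCE
After byte 6 (0xFD): reg=0x99
After byte 7 (0x8D): reg=0x6C

Answer: 0x6C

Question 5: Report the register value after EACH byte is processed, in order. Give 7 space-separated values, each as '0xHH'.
0xA5 0xF8 0x3D 0x5D 0xCE 0x99 0x6C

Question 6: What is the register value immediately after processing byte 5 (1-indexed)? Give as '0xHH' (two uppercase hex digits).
After byte 1 (0x56): reg=0xA5
After byte 2 (0xEC): reg=0xF8
After byte 3 (0x44): reg=0x3D
After byte 4 (0x22): reg=0x5D
After byte 5 (0x1E): reg=0xCE

Answer: 0xCE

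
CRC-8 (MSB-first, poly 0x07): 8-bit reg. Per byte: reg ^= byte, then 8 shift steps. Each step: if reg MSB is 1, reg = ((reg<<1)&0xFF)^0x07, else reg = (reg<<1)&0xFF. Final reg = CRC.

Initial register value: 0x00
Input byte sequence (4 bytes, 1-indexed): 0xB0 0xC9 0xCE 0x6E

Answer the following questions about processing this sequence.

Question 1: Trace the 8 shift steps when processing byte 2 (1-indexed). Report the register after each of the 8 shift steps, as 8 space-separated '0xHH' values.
Answer: 0xA7 0x49 0x92 0x23 0x46 0x8C 0x1F 0x3E

Derivation:
After byte 1 (0xB0): reg=0x19
Register before byte 2: 0x19
After XOR with byte 0xC9: 0xD0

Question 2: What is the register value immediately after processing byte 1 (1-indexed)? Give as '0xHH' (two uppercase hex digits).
Answer: 0x19

Derivation:
After byte 1 (0xB0): reg=0x19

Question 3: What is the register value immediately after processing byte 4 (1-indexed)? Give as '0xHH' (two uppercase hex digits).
Answer: 0x19

Derivation:
After byte 1 (0xB0): reg=0x19
After byte 2 (0xC9): reg=0x3E
After byte 3 (0xCE): reg=0xDE
After byte 4 (0x6E): reg=0x19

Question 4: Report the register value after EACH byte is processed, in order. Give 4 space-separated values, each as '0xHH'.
0x19 0x3E 0xDE 0x19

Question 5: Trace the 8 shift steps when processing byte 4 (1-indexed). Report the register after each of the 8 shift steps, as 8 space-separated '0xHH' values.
Answer: 0x67 0xCE 0x9B 0x31 0x62 0xC4 0x8F 0x19

Derivation:
After byte 1 (0xB0): reg=0x19
After byte 2 (0xC9): reg=0x3E
After byte 3 (0xCE): reg=0xDE
Register before byte 4: 0xDE
After XOR with byte 0x6E: 0xB0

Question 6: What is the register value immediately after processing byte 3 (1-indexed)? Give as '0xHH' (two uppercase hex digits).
Answer: 0xDE

Derivation:
After byte 1 (0xB0): reg=0x19
After byte 2 (0xC9): reg=0x3E
After byte 3 (0xCE): reg=0xDE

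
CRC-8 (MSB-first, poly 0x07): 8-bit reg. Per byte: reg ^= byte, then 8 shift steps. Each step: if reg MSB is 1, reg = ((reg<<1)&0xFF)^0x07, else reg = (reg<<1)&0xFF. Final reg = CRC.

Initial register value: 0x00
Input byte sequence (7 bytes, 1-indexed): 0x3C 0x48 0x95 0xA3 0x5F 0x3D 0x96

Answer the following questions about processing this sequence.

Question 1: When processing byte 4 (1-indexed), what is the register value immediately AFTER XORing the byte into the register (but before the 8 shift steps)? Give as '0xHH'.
Register before byte 4: 0x0A
Byte 4: 0xA3
0x0A XOR 0xA3 = 0xA9

Answer: 0xA9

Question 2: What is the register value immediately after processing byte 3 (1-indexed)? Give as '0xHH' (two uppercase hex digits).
After byte 1 (0x3C): reg=0xB4
After byte 2 (0x48): reg=0xFA
After byte 3 (0x95): reg=0x0A

Answer: 0x0A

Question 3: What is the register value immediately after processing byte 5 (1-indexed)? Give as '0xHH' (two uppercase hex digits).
After byte 1 (0x3C): reg=0xB4
After byte 2 (0x48): reg=0xFA
After byte 3 (0x95): reg=0x0A
After byte 4 (0xA3): reg=0x56
After byte 5 (0x5F): reg=0x3F

Answer: 0x3F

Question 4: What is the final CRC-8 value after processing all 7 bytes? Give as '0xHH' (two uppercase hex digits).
After byte 1 (0x3C): reg=0xB4
After byte 2 (0x48): reg=0xFA
After byte 3 (0x95): reg=0x0A
After byte 4 (0xA3): reg=0x56
After byte 5 (0x5F): reg=0x3F
After byte 6 (0x3D): reg=0x0E
After byte 7 (0x96): reg=0xC1

Answer: 0xC1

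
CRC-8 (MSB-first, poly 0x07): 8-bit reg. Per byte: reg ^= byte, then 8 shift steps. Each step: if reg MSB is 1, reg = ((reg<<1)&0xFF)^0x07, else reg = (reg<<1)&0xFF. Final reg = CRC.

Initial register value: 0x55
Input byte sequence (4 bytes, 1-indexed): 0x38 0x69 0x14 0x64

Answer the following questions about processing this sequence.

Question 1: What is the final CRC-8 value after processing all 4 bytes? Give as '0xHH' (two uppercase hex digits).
After byte 1 (0x38): reg=0x04
After byte 2 (0x69): reg=0x04
After byte 3 (0x14): reg=0x70
After byte 4 (0x64): reg=0x6C

Answer: 0x6C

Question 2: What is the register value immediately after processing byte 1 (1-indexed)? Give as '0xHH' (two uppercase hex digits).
After byte 1 (0x38): reg=0x04

Answer: 0x04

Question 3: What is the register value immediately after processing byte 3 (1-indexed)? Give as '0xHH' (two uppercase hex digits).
Answer: 0x70

Derivation:
After byte 1 (0x38): reg=0x04
After byte 2 (0x69): reg=0x04
After byte 3 (0x14): reg=0x70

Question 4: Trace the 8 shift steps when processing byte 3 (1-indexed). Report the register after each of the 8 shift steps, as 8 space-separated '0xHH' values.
Answer: 0x20 0x40 0x80 0x07 0x0E 0x1C 0x38 0x70

Derivation:
After byte 1 (0x38): reg=0x04
After byte 2 (0x69): reg=0x04
Register before byte 3: 0x04
After XOR with byte 0x14: 0x10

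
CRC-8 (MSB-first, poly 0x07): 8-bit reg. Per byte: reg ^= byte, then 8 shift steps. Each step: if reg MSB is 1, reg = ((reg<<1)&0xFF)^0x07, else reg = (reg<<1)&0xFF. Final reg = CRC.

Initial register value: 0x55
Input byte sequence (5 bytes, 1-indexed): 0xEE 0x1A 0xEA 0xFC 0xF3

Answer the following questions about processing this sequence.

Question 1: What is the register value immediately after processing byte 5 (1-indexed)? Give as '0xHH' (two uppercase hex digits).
Answer: 0xF3

Derivation:
After byte 1 (0xEE): reg=0x28
After byte 2 (0x1A): reg=0x9E
After byte 3 (0xEA): reg=0x4B
After byte 4 (0xFC): reg=0x0C
After byte 5 (0xF3): reg=0xF3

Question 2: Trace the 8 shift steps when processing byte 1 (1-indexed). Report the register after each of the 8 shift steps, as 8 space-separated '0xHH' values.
Answer: 0x71 0xE2 0xC3 0x81 0x05 0x0A 0x14 0x28

Derivation:
Register before byte 1: 0x55
After XOR with byte 0xEE: 0xBB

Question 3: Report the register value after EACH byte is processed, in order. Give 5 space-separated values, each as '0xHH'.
0x28 0x9E 0x4B 0x0C 0xF3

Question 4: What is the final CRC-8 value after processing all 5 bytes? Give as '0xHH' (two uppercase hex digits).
After byte 1 (0xEE): reg=0x28
After byte 2 (0x1A): reg=0x9E
After byte 3 (0xEA): reg=0x4B
After byte 4 (0xFC): reg=0x0C
After byte 5 (0xF3): reg=0xF3

Answer: 0xF3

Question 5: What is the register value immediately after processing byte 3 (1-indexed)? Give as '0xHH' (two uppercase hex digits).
After byte 1 (0xEE): reg=0x28
After byte 2 (0x1A): reg=0x9E
After byte 3 (0xEA): reg=0x4B

Answer: 0x4B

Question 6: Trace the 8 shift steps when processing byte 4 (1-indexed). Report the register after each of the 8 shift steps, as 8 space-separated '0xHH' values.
Answer: 0x69 0xD2 0xA3 0x41 0x82 0x03 0x06 0x0C

Derivation:
After byte 1 (0xEE): reg=0x28
After byte 2 (0x1A): reg=0x9E
After byte 3 (0xEA): reg=0x4B
Register before byte 4: 0x4B
After XOR with byte 0xFC: 0xB7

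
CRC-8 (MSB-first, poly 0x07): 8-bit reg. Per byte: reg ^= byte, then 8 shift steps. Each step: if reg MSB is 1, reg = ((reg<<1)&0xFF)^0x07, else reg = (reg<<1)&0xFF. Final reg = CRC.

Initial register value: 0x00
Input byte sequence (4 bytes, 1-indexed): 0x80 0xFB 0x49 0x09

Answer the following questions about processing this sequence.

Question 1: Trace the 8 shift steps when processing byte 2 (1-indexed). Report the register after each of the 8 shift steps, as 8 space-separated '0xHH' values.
Answer: 0xE4 0xCF 0x99 0x35 0x6A 0xD4 0xAF 0x59

Derivation:
After byte 1 (0x80): reg=0x89
Register before byte 2: 0x89
After XOR with byte 0xFB: 0x72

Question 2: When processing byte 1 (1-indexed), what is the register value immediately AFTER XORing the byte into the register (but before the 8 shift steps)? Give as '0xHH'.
Register before byte 1: 0x00
Byte 1: 0x80
0x00 XOR 0x80 = 0x80

Answer: 0x80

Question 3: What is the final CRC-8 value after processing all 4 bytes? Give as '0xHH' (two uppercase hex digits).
Answer: 0x68

Derivation:
After byte 1 (0x80): reg=0x89
After byte 2 (0xFB): reg=0x59
After byte 3 (0x49): reg=0x70
After byte 4 (0x09): reg=0x68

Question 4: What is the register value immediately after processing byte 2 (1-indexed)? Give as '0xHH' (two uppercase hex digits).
Answer: 0x59

Derivation:
After byte 1 (0x80): reg=0x89
After byte 2 (0xFB): reg=0x59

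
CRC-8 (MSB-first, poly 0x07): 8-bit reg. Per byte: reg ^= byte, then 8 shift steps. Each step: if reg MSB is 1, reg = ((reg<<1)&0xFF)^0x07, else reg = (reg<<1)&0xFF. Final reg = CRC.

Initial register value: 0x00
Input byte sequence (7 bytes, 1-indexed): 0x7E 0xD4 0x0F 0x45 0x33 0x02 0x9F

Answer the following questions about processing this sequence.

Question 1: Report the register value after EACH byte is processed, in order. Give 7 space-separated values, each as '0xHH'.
0x7D 0x56 0x88 0x6D 0x9D 0xD4 0xF6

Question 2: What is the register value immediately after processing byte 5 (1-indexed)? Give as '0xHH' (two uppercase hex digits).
Answer: 0x9D

Derivation:
After byte 1 (0x7E): reg=0x7D
After byte 2 (0xD4): reg=0x56
After byte 3 (0x0F): reg=0x88
After byte 4 (0x45): reg=0x6D
After byte 5 (0x33): reg=0x9D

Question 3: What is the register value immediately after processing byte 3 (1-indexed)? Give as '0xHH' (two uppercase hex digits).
After byte 1 (0x7E): reg=0x7D
After byte 2 (0xD4): reg=0x56
After byte 3 (0x0F): reg=0x88

Answer: 0x88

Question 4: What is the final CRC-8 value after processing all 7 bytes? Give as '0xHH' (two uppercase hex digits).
After byte 1 (0x7E): reg=0x7D
After byte 2 (0xD4): reg=0x56
After byte 3 (0x0F): reg=0x88
After byte 4 (0x45): reg=0x6D
After byte 5 (0x33): reg=0x9D
After byte 6 (0x02): reg=0xD4
After byte 7 (0x9F): reg=0xF6

Answer: 0xF6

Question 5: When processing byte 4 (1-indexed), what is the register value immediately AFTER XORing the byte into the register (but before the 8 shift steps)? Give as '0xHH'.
Answer: 0xCD

Derivation:
Register before byte 4: 0x88
Byte 4: 0x45
0x88 XOR 0x45 = 0xCD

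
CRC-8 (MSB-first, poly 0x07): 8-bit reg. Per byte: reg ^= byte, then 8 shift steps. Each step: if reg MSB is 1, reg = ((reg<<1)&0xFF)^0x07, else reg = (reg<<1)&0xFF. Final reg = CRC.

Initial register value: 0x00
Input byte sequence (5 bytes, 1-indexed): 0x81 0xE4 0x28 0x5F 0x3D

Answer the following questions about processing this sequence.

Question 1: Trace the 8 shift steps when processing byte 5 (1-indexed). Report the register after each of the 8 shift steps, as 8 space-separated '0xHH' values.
Answer: 0xC1 0x85 0x0D 0x1A 0x34 0x68 0xD0 0xA7

Derivation:
After byte 1 (0x81): reg=0x8E
After byte 2 (0xE4): reg=0x11
After byte 3 (0x28): reg=0xAF
After byte 4 (0x5F): reg=0xDE
Register before byte 5: 0xDE
After XOR with byte 0x3D: 0xE3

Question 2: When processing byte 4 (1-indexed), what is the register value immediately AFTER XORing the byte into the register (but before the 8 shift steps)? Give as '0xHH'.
Answer: 0xF0

Derivation:
Register before byte 4: 0xAF
Byte 4: 0x5F
0xAF XOR 0x5F = 0xF0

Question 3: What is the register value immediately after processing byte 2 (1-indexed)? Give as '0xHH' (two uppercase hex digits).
After byte 1 (0x81): reg=0x8E
After byte 2 (0xE4): reg=0x11

Answer: 0x11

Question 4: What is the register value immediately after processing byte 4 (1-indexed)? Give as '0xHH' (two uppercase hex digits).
Answer: 0xDE

Derivation:
After byte 1 (0x81): reg=0x8E
After byte 2 (0xE4): reg=0x11
After byte 3 (0x28): reg=0xAF
After byte 4 (0x5F): reg=0xDE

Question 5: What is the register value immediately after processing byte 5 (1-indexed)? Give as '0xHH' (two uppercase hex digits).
After byte 1 (0x81): reg=0x8E
After byte 2 (0xE4): reg=0x11
After byte 3 (0x28): reg=0xAF
After byte 4 (0x5F): reg=0xDE
After byte 5 (0x3D): reg=0xA7

Answer: 0xA7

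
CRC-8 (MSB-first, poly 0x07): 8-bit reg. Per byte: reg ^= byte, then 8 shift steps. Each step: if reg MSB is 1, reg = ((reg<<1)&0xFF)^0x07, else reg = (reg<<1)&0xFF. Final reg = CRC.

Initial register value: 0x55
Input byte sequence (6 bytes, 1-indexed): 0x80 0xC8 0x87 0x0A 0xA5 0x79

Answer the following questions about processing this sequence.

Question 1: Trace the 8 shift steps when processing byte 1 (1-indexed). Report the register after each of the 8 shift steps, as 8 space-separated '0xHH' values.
Register before byte 1: 0x55
After XOR with byte 0x80: 0xD5

Answer: 0xAD 0x5D 0xBA 0x73 0xE6 0xCB 0x91 0x25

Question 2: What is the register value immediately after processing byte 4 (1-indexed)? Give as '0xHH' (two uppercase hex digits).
After byte 1 (0x80): reg=0x25
After byte 2 (0xC8): reg=0x8D
After byte 3 (0x87): reg=0x36
After byte 4 (0x0A): reg=0xB4

Answer: 0xB4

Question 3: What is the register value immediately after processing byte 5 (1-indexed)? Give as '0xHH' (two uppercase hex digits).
After byte 1 (0x80): reg=0x25
After byte 2 (0xC8): reg=0x8D
After byte 3 (0x87): reg=0x36
After byte 4 (0x0A): reg=0xB4
After byte 5 (0xA5): reg=0x77

Answer: 0x77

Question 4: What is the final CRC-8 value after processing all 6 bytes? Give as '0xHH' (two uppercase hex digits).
Answer: 0x2A

Derivation:
After byte 1 (0x80): reg=0x25
After byte 2 (0xC8): reg=0x8D
After byte 3 (0x87): reg=0x36
After byte 4 (0x0A): reg=0xB4
After byte 5 (0xA5): reg=0x77
After byte 6 (0x79): reg=0x2A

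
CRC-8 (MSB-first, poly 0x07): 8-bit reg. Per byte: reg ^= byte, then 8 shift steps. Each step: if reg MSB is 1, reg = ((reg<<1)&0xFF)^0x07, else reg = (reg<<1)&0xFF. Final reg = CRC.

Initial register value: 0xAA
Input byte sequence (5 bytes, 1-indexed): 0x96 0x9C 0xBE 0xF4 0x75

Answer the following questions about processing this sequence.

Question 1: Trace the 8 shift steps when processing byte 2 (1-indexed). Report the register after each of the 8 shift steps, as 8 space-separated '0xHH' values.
After byte 1 (0x96): reg=0xB4
Register before byte 2: 0xB4
After XOR with byte 0x9C: 0x28

Answer: 0x50 0xA0 0x47 0x8E 0x1B 0x36 0x6C 0xD8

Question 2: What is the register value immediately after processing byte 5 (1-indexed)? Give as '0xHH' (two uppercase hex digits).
After byte 1 (0x96): reg=0xB4
After byte 2 (0x9C): reg=0xD8
After byte 3 (0xBE): reg=0x35
After byte 4 (0xF4): reg=0x49
After byte 5 (0x75): reg=0xB4

Answer: 0xB4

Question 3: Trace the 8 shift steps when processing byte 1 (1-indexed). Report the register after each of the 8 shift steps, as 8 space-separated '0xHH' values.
Answer: 0x78 0xF0 0xE7 0xC9 0x95 0x2D 0x5A 0xB4

Derivation:
Register before byte 1: 0xAA
After XOR with byte 0x96: 0x3C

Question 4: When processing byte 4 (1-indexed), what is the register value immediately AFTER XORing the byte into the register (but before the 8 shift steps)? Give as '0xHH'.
Register before byte 4: 0x35
Byte 4: 0xF4
0x35 XOR 0xF4 = 0xC1

Answer: 0xC1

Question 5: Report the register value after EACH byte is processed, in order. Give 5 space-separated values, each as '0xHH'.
0xB4 0xD8 0x35 0x49 0xB4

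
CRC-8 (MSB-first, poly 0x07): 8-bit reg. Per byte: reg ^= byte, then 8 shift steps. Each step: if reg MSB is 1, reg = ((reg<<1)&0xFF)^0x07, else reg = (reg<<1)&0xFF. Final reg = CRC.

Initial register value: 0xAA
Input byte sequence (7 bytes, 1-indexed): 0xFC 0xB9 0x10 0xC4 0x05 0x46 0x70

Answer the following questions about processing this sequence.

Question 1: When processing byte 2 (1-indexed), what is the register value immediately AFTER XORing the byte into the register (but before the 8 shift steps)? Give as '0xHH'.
Register before byte 2: 0xA5
Byte 2: 0xB9
0xA5 XOR 0xB9 = 0x1C

Answer: 0x1C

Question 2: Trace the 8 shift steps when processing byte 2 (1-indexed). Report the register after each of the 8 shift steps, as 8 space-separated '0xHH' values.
Answer: 0x38 0x70 0xE0 0xC7 0x89 0x15 0x2A 0x54

Derivation:
After byte 1 (0xFC): reg=0xA5
Register before byte 2: 0xA5
After XOR with byte 0xB9: 0x1C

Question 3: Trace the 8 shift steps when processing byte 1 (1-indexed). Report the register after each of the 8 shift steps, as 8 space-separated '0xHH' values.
Register before byte 1: 0xAA
After XOR with byte 0xFC: 0x56

Answer: 0xAC 0x5F 0xBE 0x7B 0xF6 0xEB 0xD1 0xA5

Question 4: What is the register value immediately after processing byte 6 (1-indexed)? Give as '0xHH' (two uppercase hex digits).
After byte 1 (0xFC): reg=0xA5
After byte 2 (0xB9): reg=0x54
After byte 3 (0x10): reg=0xDB
After byte 4 (0xC4): reg=0x5D
After byte 5 (0x05): reg=0x8F
After byte 6 (0x46): reg=0x71

Answer: 0x71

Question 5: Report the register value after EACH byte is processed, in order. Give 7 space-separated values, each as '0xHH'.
0xA5 0x54 0xDB 0x5D 0x8F 0x71 0x07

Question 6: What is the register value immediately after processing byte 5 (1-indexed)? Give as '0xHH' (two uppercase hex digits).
Answer: 0x8F

Derivation:
After byte 1 (0xFC): reg=0xA5
After byte 2 (0xB9): reg=0x54
After byte 3 (0x10): reg=0xDB
After byte 4 (0xC4): reg=0x5D
After byte 5 (0x05): reg=0x8F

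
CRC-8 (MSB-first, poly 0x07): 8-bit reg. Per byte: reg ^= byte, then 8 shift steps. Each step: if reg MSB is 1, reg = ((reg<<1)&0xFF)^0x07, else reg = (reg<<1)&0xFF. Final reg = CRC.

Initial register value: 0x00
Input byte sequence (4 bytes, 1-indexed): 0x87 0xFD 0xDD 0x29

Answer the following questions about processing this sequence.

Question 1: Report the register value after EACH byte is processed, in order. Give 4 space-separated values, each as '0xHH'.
0x9C 0x20 0xFD 0x22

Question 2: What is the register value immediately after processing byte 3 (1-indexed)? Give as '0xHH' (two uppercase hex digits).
After byte 1 (0x87): reg=0x9C
After byte 2 (0xFD): reg=0x20
After byte 3 (0xDD): reg=0xFD

Answer: 0xFD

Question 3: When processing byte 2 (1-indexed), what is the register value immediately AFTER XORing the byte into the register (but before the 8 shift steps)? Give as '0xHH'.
Register before byte 2: 0x9C
Byte 2: 0xFD
0x9C XOR 0xFD = 0x61

Answer: 0x61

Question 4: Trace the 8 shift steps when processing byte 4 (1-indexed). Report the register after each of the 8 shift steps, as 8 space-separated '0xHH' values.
Answer: 0xAF 0x59 0xB2 0x63 0xC6 0x8B 0x11 0x22

Derivation:
After byte 1 (0x87): reg=0x9C
After byte 2 (0xFD): reg=0x20
After byte 3 (0xDD): reg=0xFD
Register before byte 4: 0xFD
After XOR with byte 0x29: 0xD4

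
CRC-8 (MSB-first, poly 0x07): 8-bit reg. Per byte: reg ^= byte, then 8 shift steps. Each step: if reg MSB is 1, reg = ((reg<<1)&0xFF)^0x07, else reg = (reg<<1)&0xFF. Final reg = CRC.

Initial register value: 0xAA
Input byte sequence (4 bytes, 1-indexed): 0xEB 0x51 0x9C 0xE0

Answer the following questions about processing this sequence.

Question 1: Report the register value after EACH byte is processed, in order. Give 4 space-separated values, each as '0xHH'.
0xC0 0xFE 0x29 0x71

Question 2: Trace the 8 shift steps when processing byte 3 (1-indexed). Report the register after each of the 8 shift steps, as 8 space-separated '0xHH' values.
After byte 1 (0xEB): reg=0xC0
After byte 2 (0x51): reg=0xFE
Register before byte 3: 0xFE
After XOR with byte 0x9C: 0x62

Answer: 0xC4 0x8F 0x19 0x32 0x64 0xC8 0x97 0x29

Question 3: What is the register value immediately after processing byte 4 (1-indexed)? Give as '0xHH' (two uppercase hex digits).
After byte 1 (0xEB): reg=0xC0
After byte 2 (0x51): reg=0xFE
After byte 3 (0x9C): reg=0x29
After byte 4 (0xE0): reg=0x71

Answer: 0x71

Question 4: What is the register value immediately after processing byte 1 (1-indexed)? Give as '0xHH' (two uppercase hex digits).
After byte 1 (0xEB): reg=0xC0

Answer: 0xC0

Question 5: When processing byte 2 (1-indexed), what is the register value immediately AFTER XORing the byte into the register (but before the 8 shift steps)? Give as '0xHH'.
Register before byte 2: 0xC0
Byte 2: 0x51
0xC0 XOR 0x51 = 0x91

Answer: 0x91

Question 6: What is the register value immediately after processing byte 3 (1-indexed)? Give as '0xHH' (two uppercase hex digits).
Answer: 0x29

Derivation:
After byte 1 (0xEB): reg=0xC0
After byte 2 (0x51): reg=0xFE
After byte 3 (0x9C): reg=0x29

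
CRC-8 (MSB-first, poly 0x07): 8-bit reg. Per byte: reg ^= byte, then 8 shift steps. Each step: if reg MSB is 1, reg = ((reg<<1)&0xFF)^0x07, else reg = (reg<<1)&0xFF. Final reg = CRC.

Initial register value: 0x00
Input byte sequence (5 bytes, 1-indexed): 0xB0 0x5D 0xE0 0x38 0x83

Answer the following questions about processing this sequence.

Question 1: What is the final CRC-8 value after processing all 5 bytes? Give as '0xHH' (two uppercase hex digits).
After byte 1 (0xB0): reg=0x19
After byte 2 (0x5D): reg=0xDB
After byte 3 (0xE0): reg=0xA1
After byte 4 (0x38): reg=0xC6
After byte 5 (0x83): reg=0xDC

Answer: 0xDC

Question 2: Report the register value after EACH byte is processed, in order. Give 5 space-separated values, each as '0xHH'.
0x19 0xDB 0xA1 0xC6 0xDC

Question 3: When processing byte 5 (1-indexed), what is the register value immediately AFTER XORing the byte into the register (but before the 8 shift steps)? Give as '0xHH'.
Register before byte 5: 0xC6
Byte 5: 0x83
0xC6 XOR 0x83 = 0x45

Answer: 0x45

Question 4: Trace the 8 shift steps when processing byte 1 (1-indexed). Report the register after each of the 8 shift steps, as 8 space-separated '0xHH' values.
Answer: 0x67 0xCE 0x9B 0x31 0x62 0xC4 0x8F 0x19

Derivation:
Register before byte 1: 0x00
After XOR with byte 0xB0: 0xB0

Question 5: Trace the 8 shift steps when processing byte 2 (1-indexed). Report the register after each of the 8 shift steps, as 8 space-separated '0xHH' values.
After byte 1 (0xB0): reg=0x19
Register before byte 2: 0x19
After XOR with byte 0x5D: 0x44

Answer: 0x88 0x17 0x2E 0x5C 0xB8 0x77 0xEE 0xDB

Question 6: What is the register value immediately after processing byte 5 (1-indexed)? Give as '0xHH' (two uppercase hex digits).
Answer: 0xDC

Derivation:
After byte 1 (0xB0): reg=0x19
After byte 2 (0x5D): reg=0xDB
After byte 3 (0xE0): reg=0xA1
After byte 4 (0x38): reg=0xC6
After byte 5 (0x83): reg=0xDC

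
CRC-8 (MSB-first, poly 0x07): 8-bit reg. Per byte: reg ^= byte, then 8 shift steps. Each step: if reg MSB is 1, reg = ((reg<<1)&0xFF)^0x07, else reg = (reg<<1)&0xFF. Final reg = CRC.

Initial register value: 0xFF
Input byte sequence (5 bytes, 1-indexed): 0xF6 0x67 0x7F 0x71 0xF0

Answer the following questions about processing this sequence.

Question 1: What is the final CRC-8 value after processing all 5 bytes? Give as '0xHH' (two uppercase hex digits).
After byte 1 (0xF6): reg=0x3F
After byte 2 (0x67): reg=0x8F
After byte 3 (0x7F): reg=0xDE
After byte 4 (0x71): reg=0x44
After byte 5 (0xF0): reg=0x05

Answer: 0x05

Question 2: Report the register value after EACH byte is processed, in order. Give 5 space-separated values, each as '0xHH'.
0x3F 0x8F 0xDE 0x44 0x05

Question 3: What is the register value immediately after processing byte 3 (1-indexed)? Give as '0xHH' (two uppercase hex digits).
After byte 1 (0xF6): reg=0x3F
After byte 2 (0x67): reg=0x8F
After byte 3 (0x7F): reg=0xDE

Answer: 0xDE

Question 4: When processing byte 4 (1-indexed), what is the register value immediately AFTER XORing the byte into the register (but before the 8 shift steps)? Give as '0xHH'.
Register before byte 4: 0xDE
Byte 4: 0x71
0xDE XOR 0x71 = 0xAF

Answer: 0xAF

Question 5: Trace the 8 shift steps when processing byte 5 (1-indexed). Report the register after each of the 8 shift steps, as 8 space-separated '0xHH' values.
Answer: 0x6F 0xDE 0xBB 0x71 0xE2 0xC3 0x81 0x05

Derivation:
After byte 1 (0xF6): reg=0x3F
After byte 2 (0x67): reg=0x8F
After byte 3 (0x7F): reg=0xDE
After byte 4 (0x71): reg=0x44
Register before byte 5: 0x44
After XOR with byte 0xF0: 0xB4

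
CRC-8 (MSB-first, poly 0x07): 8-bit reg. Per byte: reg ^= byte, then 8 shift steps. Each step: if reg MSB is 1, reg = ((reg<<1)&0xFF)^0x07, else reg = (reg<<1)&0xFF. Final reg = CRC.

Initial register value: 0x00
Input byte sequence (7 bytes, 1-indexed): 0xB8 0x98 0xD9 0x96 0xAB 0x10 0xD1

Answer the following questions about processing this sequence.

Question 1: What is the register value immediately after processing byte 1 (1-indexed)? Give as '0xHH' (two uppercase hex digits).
Answer: 0x21

Derivation:
After byte 1 (0xB8): reg=0x21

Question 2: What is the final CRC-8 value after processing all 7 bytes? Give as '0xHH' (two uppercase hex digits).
Answer: 0xD1

Derivation:
After byte 1 (0xB8): reg=0x21
After byte 2 (0x98): reg=0x26
After byte 3 (0xD9): reg=0xF3
After byte 4 (0x96): reg=0x3C
After byte 5 (0xAB): reg=0xEC
After byte 6 (0x10): reg=0xFA
After byte 7 (0xD1): reg=0xD1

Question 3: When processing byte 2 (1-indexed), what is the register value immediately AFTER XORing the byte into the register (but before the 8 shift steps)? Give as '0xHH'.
Answer: 0xB9

Derivation:
Register before byte 2: 0x21
Byte 2: 0x98
0x21 XOR 0x98 = 0xB9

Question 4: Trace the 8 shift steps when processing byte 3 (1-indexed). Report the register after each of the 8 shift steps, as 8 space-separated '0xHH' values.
After byte 1 (0xB8): reg=0x21
After byte 2 (0x98): reg=0x26
Register before byte 3: 0x26
After XOR with byte 0xD9: 0xFF

Answer: 0xF9 0xF5 0xED 0xDD 0xBD 0x7D 0xFA 0xF3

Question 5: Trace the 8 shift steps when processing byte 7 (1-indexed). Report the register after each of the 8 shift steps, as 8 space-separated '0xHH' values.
After byte 1 (0xB8): reg=0x21
After byte 2 (0x98): reg=0x26
After byte 3 (0xD9): reg=0xF3
After byte 4 (0x96): reg=0x3C
After byte 5 (0xAB): reg=0xEC
After byte 6 (0x10): reg=0xFA
Register before byte 7: 0xFA
After XOR with byte 0xD1: 0x2B

Answer: 0x56 0xAC 0x5F 0xBE 0x7B 0xF6 0xEB 0xD1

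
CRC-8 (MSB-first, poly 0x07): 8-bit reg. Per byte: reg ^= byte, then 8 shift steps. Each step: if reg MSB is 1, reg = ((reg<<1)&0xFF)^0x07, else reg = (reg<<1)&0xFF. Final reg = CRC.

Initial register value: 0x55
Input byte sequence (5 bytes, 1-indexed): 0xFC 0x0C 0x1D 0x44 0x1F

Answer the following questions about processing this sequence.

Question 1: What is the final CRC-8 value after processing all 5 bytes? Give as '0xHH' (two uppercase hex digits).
After byte 1 (0xFC): reg=0x56
After byte 2 (0x0C): reg=0x81
After byte 3 (0x1D): reg=0xDD
After byte 4 (0x44): reg=0xC6
After byte 5 (0x1F): reg=0x01

Answer: 0x01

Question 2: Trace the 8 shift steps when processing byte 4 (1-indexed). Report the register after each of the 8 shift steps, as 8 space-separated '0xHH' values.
After byte 1 (0xFC): reg=0x56
After byte 2 (0x0C): reg=0x81
After byte 3 (0x1D): reg=0xDD
Register before byte 4: 0xDD
After XOR with byte 0x44: 0x99

Answer: 0x35 0x6A 0xD4 0xAF 0x59 0xB2 0x63 0xC6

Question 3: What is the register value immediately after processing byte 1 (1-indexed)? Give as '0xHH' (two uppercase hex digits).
Answer: 0x56

Derivation:
After byte 1 (0xFC): reg=0x56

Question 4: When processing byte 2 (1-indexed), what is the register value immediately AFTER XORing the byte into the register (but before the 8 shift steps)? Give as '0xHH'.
Answer: 0x5A

Derivation:
Register before byte 2: 0x56
Byte 2: 0x0C
0x56 XOR 0x0C = 0x5A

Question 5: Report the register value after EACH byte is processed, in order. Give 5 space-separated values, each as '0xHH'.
0x56 0x81 0xDD 0xC6 0x01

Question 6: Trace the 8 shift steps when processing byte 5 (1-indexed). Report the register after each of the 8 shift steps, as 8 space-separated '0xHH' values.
After byte 1 (0xFC): reg=0x56
After byte 2 (0x0C): reg=0x81
After byte 3 (0x1D): reg=0xDD
After byte 4 (0x44): reg=0xC6
Register before byte 5: 0xC6
After XOR with byte 0x1F: 0xD9

Answer: 0xB5 0x6D 0xDA 0xB3 0x61 0xC2 0x83 0x01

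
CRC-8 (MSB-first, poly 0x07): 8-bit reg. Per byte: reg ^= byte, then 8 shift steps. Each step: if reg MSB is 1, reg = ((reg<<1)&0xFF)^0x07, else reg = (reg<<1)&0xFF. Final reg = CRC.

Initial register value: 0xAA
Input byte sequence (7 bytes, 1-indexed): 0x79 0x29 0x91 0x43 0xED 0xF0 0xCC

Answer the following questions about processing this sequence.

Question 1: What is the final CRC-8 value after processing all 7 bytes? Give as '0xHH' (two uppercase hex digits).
After byte 1 (0x79): reg=0x37
After byte 2 (0x29): reg=0x5A
After byte 3 (0x91): reg=0x7F
After byte 4 (0x43): reg=0xB4
After byte 5 (0xED): reg=0x88
After byte 6 (0xF0): reg=0x6F
After byte 7 (0xCC): reg=0x60

Answer: 0x60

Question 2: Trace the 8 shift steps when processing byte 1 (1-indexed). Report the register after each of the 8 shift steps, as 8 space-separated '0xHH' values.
Answer: 0xA1 0x45 0x8A 0x13 0x26 0x4C 0x98 0x37

Derivation:
Register before byte 1: 0xAA
After XOR with byte 0x79: 0xD3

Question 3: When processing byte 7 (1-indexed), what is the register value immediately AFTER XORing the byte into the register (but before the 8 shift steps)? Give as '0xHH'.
Register before byte 7: 0x6F
Byte 7: 0xCC
0x6F XOR 0xCC = 0xA3

Answer: 0xA3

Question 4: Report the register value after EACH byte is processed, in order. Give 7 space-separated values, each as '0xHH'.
0x37 0x5A 0x7F 0xB4 0x88 0x6F 0x60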